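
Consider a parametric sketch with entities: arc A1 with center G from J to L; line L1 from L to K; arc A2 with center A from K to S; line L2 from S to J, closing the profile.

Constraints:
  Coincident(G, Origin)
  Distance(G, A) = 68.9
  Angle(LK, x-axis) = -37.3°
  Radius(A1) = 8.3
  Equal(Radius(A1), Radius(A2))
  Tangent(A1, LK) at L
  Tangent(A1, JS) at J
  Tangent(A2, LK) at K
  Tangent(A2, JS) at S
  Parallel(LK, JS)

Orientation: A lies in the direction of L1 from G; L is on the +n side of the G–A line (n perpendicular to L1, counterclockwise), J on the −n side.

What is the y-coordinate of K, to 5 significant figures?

-35.150

Tangency of A1 to both parallel lines with radius 8.3 puts L and J at G ± 8.3·n: L = (5.0297, 6.6024), J = (-5.0297, -6.6024). Equal radii place K and S the same way about A: K = A + 8.3·n = (59.838, -35.150), S = A − 8.3·n = (49.778, -48.355). So K.y = -35.150.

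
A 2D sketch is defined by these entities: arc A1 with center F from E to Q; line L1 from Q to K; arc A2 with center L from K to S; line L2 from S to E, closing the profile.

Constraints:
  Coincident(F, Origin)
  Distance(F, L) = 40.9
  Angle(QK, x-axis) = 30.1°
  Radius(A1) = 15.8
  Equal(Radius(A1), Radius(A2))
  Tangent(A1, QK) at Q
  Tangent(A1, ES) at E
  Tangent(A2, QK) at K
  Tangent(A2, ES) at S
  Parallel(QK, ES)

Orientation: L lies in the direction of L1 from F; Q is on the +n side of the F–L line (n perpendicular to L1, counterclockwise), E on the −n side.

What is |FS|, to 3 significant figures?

43.8

Tangency of A1 to both parallel lines with radius 15.8 puts Q and E at F ± 15.8·n: Q = (-7.92, 13.7), E = (7.92, -13.7). Equal radii place K and S the same way about L: K = L + 15.8·n = (27.5, 34.2), S = L − 15.8·n = (43.3, 6.84). Then |FS| = |S − F| = 43.8.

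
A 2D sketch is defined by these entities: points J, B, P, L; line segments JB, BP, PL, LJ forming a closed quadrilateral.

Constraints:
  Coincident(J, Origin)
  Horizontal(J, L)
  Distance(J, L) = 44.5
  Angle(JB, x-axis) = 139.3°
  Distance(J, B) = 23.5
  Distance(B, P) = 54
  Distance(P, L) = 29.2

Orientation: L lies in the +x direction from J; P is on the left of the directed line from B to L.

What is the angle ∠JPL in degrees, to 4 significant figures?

71.07°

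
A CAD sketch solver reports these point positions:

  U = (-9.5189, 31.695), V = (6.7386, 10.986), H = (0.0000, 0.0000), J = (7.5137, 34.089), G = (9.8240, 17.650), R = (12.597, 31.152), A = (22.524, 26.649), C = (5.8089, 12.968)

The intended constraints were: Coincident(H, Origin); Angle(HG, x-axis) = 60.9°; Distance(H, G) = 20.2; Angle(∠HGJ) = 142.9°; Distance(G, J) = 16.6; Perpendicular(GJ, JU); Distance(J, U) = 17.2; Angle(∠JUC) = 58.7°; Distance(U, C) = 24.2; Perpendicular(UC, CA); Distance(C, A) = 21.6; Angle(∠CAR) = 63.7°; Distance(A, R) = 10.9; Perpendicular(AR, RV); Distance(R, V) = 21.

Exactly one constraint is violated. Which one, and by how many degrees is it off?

Perpendicular(AR, RV) — off by 8.20°.

H = (0.00, 0.00) ✓; HG at 60.90° ✓; |HG| = 20.20 ✓; ∠HGJ = 142.9° ✓; |GJ| = 16.60 ✓; ∠(GJ, JU) = 90.00° ✓; |JU| = 17.20 ✓; ∠JUC = 58.70° ✓; |UC| = 24.20 ✓; ∠(UC, CA) = 90.00° ✓; |CA| = 21.60 ✓; ∠CAR = 63.70° ✓; |AR| = 10.90 ✓; ∠(AR, RV) = 98.20° ✗; |RV| = 21.00 ✓.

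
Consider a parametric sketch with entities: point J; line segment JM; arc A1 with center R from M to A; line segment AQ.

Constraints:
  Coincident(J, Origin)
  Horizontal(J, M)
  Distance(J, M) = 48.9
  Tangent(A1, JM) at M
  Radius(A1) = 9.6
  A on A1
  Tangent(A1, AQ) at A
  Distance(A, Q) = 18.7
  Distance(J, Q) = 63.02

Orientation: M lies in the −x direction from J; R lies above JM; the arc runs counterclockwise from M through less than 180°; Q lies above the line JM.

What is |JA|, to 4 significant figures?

45.35

Checks: ∠(RM, MJ) = 90.00° ✓; |RM| = 9.600 ✓; |RA| = 9.600 ✓; ∠(RA, AQ) = 90.00° ✓; |AQ| = 18.70 ✓; |JQ| = 63.02 ✓.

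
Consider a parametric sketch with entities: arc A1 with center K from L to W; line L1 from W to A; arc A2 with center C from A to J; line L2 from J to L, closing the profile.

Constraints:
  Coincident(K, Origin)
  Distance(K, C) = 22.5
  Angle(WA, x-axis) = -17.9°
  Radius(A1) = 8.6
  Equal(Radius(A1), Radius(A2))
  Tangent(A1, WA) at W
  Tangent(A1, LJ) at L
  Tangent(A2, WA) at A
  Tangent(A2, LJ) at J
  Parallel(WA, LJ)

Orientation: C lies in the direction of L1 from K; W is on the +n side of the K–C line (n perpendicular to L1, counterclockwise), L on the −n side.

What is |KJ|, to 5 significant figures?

24.088

The slot axis is L1's direction at -17.9°, so u = (cos -17.9°, sin -17.9°) = (0.95159, -0.30736) and n = (−sin -17.9°, cos -17.9°) = (0.30736, 0.95159). K is at the origin and C lies 22.5 along u from K, so C = 22.5·u = (21.411, -6.9155). Tangency of A1 to both parallel lines with radius 8.6 puts W and L at K ± 8.6·n: W = (2.6433, 8.1837), L = (-2.6433, -8.1837). Equal radii place A and J the same way about C: A = C + 8.6·n = (24.054, 1.2682), J = C − 8.6·n = (18.768, -15.099). Then |KJ| = |J − K| = 24.088.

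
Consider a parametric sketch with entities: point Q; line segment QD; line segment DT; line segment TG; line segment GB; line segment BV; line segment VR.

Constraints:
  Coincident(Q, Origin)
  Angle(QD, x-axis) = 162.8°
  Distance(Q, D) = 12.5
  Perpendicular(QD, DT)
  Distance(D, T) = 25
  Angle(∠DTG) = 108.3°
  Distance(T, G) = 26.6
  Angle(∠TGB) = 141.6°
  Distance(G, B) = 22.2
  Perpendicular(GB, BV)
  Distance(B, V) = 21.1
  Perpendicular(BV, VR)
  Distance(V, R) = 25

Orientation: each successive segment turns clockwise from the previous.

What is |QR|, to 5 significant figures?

14.782

Q is at the origin; QD runs at 162.8° with length 12.5, so D = (-11.941, 3.6964). QD ⟂ DT, so DT runs at 72.800°; with |DT| = 25.0, T = (-4.5483, 27.578). ∠DTG = 108.3° gives TG at 1.1000° from the x-axis; with |TG| = 26.6, G = (22.047, 28.089). ∠TGB = 141.6° gives GB at -37.300° from the x-axis; with |GB| = 22.2, B = (39.706, 14.636). The perpendicularity gives BV at right angles to GB, so BV runs at -127.30°; with |BV| = 21.1, V = (26.920, -2.1485). BV ⟂ VR, so VR runs at 142.70°; with |VR| = 25.0, R = (7.0331, 13.001). Then |QR| = |R − Q| = 14.782.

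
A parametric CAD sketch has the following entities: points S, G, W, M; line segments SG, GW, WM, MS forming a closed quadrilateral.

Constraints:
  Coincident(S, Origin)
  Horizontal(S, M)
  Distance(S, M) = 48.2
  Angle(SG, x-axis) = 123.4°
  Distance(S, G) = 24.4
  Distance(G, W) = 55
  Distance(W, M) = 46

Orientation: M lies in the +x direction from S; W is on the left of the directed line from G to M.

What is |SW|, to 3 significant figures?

57.2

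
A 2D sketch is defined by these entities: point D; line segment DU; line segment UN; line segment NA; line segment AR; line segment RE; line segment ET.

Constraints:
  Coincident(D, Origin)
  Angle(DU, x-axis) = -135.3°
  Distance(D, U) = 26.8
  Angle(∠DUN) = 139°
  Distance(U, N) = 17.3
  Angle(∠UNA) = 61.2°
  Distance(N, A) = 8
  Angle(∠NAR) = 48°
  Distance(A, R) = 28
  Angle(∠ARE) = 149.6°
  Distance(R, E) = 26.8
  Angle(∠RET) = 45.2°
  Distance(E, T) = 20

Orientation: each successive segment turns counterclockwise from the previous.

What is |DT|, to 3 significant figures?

62.1

D is at the origin; DU runs at -135.3° with length 26.8, so U = (-19.0, -18.9). ∠DUN = 139.0° gives UN at -94.3° from the x-axis; with |UN| = 17.3, N = (-20.3, -36.1). ∠UNA = 61.2° gives NA at 24.5° from the x-axis; with |NA| = 8.0, A = (-13.1, -32.8). ∠NAR = 48.0° gives AR at 156° from the x-axis; with |AR| = 28.0, R = (-38.7, -21.6). ∠ARE = 149.6° gives RE at -173° from the x-axis; with |RE| = 26.8, E = (-65.4, -24.8). ∠RET = 45.2° gives ET at -38.3° from the x-axis; with |ET| = 20.0, T = (-49.7, -37.2). Then |DT| = |T − D| = 62.1.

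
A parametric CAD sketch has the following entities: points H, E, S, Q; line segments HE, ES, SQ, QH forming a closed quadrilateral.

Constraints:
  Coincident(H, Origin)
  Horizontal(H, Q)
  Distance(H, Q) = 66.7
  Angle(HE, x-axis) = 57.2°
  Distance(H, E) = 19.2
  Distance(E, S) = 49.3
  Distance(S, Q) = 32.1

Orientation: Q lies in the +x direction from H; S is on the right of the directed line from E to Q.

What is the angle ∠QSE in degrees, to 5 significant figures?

89.442°

H is at the origin; H and Q share the same y with |HQ| = 66.7 and Q in +x, so Q = (66.7, 0). HE runs at 57.2° with |HE| = 19.2, so E = (10.401, 16.139). S is determined by |ES| = 49.3 and |SQ| = 32.1 together: it lies at the intersection of circle(E, 49.3) and circle(Q, 32.1). With |EQ| = 58.567, the foot of the radical line on EQ is 41.236 from E and the perpendicular offset is √(49.3² − 41.236²) = 27.020. Taking the right-of-EQ solution: S = (42.595, -21.198).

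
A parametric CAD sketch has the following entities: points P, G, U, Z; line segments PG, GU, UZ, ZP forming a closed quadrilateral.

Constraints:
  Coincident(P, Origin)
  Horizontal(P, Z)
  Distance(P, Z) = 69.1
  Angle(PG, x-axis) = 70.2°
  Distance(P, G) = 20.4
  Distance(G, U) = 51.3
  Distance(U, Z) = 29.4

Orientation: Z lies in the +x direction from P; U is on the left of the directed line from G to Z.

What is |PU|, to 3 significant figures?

63.6

Checks: |GU| = 51.30 ✓; |UZ| = 29.40 ✓.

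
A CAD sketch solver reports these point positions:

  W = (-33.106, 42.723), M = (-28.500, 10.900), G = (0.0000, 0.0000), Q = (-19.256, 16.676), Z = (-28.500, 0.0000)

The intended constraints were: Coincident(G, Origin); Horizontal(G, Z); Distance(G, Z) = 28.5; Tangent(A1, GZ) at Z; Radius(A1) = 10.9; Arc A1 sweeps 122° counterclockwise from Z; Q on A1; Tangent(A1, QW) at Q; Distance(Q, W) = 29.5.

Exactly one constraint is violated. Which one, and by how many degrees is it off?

Tangent(A1, QW) at Q — off by 4.00°.

G = (0.00, 0.00) ✓; G.y = 0.00, Z.y = 0.00 ✓; |GZ| = 28.50 ✓; ∠(MZ, ZG) = 90.00° ✓; |MZ| = 10.90 ✓; bearing(M→Q) − bearing(M→Z) = 122.0° ✓; |MQ| = 10.90 ✓; ∠(MQ, QW) = 94.00° ✗; |QW| = 29.50 ✓.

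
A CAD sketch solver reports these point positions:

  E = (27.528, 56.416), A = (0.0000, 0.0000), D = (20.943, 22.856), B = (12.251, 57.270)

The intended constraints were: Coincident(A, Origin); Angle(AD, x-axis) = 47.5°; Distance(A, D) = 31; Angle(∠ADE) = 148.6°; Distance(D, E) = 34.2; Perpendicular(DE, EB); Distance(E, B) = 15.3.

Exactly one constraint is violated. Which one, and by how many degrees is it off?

Perpendicular(DE, EB) — off by 7.90°.

A = (0.00, 0.00) ✓; AD at 47.50° ✓; |AD| = 31.00 ✓; ∠ADE = 148.6° ✓; |DE| = 34.20 ✓; ∠(DE, EB) = 97.90° ✗; |EB| = 15.30 ✓.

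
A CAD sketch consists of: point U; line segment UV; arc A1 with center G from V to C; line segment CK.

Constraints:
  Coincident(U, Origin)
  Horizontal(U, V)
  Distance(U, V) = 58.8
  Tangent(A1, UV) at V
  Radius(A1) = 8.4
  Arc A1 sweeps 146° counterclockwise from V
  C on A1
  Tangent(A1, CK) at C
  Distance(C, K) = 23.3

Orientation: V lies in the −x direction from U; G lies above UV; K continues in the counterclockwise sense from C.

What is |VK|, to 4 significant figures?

31.94

U is at the origin; UV is horizontal with |UV| = 58.8 and V on the −x side, so V = (-58.80, 0.000). The tangent condition forces GV to be normal to UV, so G = V + (0, 8.4) = (-58.80, 8.400). On A1, V sits at bearing -90° from G; a 146° counterclockwise sweep puts C at bearing 56°, so C = G + 8.4·(cos 56°, sin 56°) = (-54.10, 15.36). Tangency of A1 to CK means the radius GC is perpendicular to CK, so CK runs along (−sin 56°, cos 56°); with |CK| = 23.3, K = (-73.42, 28.39). Then |VK| = |K − V| = 31.94.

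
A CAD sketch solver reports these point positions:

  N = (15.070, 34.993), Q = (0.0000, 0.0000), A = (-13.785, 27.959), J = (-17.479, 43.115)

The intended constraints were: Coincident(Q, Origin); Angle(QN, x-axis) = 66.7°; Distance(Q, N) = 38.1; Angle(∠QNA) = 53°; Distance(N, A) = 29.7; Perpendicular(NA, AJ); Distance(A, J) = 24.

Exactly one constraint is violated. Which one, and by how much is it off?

Distance(A, J) = 24 — off by 8.40.

Q = (0.00, 0.00) ✓; QN at 66.70° ✓; |QN| = 38.10 ✓; ∠QNA = 53.00° ✓; |NA| = 29.70 ✓; ∠(NA, AJ) = 90.00° ✓; |AJ| = 15.60 ✗.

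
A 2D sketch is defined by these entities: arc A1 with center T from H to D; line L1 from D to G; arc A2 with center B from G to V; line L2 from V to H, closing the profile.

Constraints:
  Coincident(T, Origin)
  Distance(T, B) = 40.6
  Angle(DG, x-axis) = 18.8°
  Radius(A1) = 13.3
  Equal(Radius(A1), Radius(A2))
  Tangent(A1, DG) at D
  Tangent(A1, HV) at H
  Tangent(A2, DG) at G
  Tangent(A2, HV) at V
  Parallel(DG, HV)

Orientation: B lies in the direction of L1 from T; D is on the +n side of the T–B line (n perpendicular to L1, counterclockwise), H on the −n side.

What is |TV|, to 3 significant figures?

42.7

The slot axis is L1's direction at 18.8°, so u = (cos 18.8°, sin 18.8°) = (0.947, 0.322) and n = (−sin 18.8°, cos 18.8°) = (-0.322, 0.947). T is at the origin and B lies 40.6 along u from T, so B = 40.6·u = (38.4, 13.1). Tangency of A1 to both parallel lines with radius 13.3 puts D and H at T ± 13.3·n: D = (-4.29, 12.6), H = (4.29, -12.6). Equal radii place G and V the same way about B: G = B + 13.3·n = (34.1, 25.7), V = B − 13.3·n = (42.7, 0.494). Then |TV| = |V − T| = 42.7.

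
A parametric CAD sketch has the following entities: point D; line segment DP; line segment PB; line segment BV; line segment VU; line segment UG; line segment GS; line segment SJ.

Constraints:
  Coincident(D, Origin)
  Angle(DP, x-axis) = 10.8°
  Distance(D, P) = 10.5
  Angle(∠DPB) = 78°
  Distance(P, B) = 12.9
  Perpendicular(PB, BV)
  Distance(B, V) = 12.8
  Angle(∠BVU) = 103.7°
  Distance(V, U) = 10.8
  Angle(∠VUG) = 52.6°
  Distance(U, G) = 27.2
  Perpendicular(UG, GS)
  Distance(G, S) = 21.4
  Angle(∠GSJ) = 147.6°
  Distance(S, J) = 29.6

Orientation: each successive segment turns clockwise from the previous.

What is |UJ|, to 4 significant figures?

47.76

UG ⟂ GS, so GS runs at -114.9°; with |GS| = 21.4, S = (10.57, -30.98). ∠GSJ = 147.6° gives SJ at -147.3° from the x-axis; with |SJ| = 29.6, J = (-14.34, -46.97). Then |UJ| = |J − U| = 47.76.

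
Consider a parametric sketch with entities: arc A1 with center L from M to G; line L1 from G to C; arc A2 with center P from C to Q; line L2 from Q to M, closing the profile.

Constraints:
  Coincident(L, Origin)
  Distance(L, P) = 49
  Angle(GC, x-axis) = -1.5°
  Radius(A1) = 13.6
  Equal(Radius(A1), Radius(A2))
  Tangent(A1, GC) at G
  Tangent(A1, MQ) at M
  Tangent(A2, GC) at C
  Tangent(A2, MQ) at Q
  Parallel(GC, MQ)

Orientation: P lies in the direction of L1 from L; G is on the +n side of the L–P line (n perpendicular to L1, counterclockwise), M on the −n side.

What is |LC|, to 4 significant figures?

50.85

The slot axis is L1's direction at -1.5°, so u = (cos -1.5°, sin -1.5°) = (0.9997, -0.02618) and n = (−sin -1.5°, cos -1.5°) = (0.02618, 0.9997). L is at the origin and P lies 49.0 along u from L, so P = 49.0·u = (48.98, -1.283). Tangency of A1 to both parallel lines with radius 13.6 puts G and M at L ± 13.6·n: G = (0.3560, 13.60), M = (-0.3560, -13.60). Equal radii place C and Q the same way about P: C = P + 13.6·n = (49.34, 12.31), Q = P − 13.6·n = (48.63, -14.88). Then |LC| = |C − L| = 50.85.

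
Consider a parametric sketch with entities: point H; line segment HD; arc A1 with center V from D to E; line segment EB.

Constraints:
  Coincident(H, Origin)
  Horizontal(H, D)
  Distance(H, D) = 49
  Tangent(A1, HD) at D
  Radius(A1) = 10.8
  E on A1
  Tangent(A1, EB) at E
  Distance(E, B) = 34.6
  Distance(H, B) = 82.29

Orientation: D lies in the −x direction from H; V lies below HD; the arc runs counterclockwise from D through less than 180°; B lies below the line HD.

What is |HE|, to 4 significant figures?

59.20

H is at the origin; H and D share the same y with |HD| = 49.0 and D on the −x side, so D = (-49.00, 0.000). Tangency of A1 to HD means the radius VD is perpendicular to HD, so V = D + (0, -10.8) = (-49.00, -10.80). Since VE ⟂ EB (tangency), |VB| = √(10.8² + 34.6²) = 36.25 regardless of where E sits on A1. So B lies on both circle(H, 82.29) and circle(V, 36.25); the below-HD intersection is B = (-73.02, -37.95). E is the foot of the tangent from B: E = (-58.85, -6.378).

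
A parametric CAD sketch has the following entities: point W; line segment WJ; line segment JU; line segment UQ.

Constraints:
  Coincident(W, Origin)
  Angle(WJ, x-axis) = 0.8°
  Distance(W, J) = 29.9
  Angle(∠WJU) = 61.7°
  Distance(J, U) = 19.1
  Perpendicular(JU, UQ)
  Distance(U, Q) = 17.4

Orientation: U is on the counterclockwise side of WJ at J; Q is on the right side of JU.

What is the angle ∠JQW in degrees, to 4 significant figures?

41.24°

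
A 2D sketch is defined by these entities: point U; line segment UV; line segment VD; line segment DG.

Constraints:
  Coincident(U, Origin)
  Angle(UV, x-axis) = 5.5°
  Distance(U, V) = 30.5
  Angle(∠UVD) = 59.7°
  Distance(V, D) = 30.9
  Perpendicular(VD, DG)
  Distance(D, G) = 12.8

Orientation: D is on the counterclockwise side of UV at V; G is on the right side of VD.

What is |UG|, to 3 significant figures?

42.1

∠UVD = 59.7°, so VD runs at 5.5° + (180° − 59.7°) = 126° from the x-axis; with |VD| = 30.9, D = V + 30.9·(cos 126°, sin 126°) = (12.3, 28.0). VD ⟂ DG; with |DG| = 12.8 on the right of VD, G = D + 12.8·(0.811, 0.585) = (22.7, 35.5). Then |UG| = |G − U| = 42.1.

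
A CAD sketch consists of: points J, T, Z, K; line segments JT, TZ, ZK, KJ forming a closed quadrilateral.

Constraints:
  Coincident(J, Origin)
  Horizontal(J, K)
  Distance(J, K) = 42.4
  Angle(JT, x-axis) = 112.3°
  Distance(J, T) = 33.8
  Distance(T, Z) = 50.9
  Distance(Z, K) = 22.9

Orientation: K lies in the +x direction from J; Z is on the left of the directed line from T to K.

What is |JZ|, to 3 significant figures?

43.5

J is at the origin; JK is horizontal with |JK| = 42.4 and K in +x, so K = (42.4, 0). JT runs at 112.3° with |JT| = 33.8, so T = (-12.8, 31.3). Z is determined by |TZ| = 50.9 and |ZK| = 22.9 together: it lies at the intersection of circle(T, 50.9) and circle(K, 22.9). With |TK| = 63.5, the foot of the radical line on TK is 48.0 from T and the perpendicular offset is √(50.9² − 48.0²) = 16.9. Taking the left-of-TK solution: Z = (37.3, 22.3).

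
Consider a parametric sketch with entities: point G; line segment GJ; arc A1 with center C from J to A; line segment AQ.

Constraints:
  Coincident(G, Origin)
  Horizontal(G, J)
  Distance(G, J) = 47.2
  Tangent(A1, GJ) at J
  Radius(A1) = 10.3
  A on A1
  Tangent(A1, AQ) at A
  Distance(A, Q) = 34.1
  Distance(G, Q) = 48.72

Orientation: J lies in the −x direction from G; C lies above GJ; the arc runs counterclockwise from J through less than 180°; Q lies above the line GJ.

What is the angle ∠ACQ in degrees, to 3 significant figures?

73.2°

G is at the origin; G and J share the same y with |GJ| = 47.2 and J on the −x side, so J = (-47.2, 0.00). Since A1 is tangent to GJ there, CJ ⟂ GJ, so C = J + (0, 10.3) = (-47.2, 10.3). Since CA ⟂ AQ (tangency), |CQ| = √(10.3² + 34.1²) = 35.6 regardless of where A sits on A1. So Q lies on both circle(G, 48.72) and circle(C, 35.6); the above-GJ intersection is Q = (-27.7, 40.1). A is the foot of the tangent from Q: A = (-37.3, 7.39).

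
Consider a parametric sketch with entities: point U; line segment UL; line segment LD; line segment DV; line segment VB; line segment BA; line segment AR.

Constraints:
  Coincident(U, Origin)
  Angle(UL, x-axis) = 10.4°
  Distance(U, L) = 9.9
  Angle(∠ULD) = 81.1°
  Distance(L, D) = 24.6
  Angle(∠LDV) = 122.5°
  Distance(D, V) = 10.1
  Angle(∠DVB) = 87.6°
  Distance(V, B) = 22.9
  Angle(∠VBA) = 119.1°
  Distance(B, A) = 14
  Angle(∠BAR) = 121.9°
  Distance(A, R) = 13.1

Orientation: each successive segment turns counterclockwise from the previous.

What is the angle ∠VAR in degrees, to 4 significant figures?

83.38°

U is at the origin; UL runs at 10.4° with length 9.9, so L = (9.737, 1.787). ∠ULD = 81.1° gives LD at 109.3° from the x-axis; with |LD| = 24.6, D = (1.607, 25.00). ∠LDV = 122.5° gives DV at 166.8° from the x-axis; with |DV| = 10.1, V = (-8.226, 27.31). ∠DVB = 87.6° gives VB at -100.8° from the x-axis; with |VB| = 22.9, B = (-12.52, 4.817). ∠VBA = 119.1° gives BA at -39.90° from the x-axis; with |BA| = 14.0, A = (-1.777, -4.164). ∠BAR = 121.9° gives AR at 18.20° from the x-axis; with |AR| = 13.1, R = (10.67, -0.07210). Then cos ∠VAR = AV·AR / (|AV||AR|), giving 83.38°.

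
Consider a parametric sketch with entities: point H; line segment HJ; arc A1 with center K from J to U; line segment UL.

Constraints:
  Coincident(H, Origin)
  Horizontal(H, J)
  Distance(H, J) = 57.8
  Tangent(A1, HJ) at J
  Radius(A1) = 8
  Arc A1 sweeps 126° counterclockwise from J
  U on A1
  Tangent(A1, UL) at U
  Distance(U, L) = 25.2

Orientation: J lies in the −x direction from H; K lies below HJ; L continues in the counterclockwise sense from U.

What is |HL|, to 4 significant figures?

59.51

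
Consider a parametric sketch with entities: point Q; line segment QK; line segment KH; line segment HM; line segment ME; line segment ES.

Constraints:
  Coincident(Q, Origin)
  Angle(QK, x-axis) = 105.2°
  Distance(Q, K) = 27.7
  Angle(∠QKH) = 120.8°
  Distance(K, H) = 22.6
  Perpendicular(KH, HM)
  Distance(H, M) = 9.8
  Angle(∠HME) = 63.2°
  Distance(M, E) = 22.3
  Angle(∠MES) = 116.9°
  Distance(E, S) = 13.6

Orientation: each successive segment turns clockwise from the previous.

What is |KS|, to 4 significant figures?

14.11

Q is at the origin; QK runs at 105.2° with length 27.7, so K = (-7.263, 26.73). ∠QKH = 120.8° gives KH at 46.00° from the x-axis; with |KH| = 22.6, H = (8.437, 42.99). KH is perpendicular to HM, so HM runs at -44.00°; with |HM| = 9.8, M = (15.49, 36.18). ∠HME = 63.2° gives ME at -160.8° from the x-axis; with |ME| = 22.3, E = (-5.573, 28.85). ∠MES = 116.9° gives ES at 136.1° from the x-axis; with |ES| = 13.6, S = (-15.37, 38.28). Then |KS| = |S − K| = 14.11.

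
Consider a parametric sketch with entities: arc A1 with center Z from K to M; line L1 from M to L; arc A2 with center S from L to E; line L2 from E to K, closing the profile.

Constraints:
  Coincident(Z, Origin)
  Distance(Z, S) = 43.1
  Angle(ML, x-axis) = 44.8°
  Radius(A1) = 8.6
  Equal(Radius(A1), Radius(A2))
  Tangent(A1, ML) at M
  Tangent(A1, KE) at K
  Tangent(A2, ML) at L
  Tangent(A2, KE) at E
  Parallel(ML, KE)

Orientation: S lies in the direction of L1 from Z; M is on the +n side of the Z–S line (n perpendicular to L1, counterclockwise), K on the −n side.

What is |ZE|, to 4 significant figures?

43.95

The slot axis is L1's direction at 44.8°, so u = (cos 44.8°, sin 44.8°) = (0.7096, 0.7046) and n = (−sin 44.8°, cos 44.8°) = (-0.7046, 0.7096). Z is at the origin and S lies 43.1 along u from Z, so S = 43.1·u = (30.58, 30.37). Tangency of A1 to both parallel lines with radius 8.6 puts M and K at Z ± 8.6·n: M = (-6.060, 6.102), K = (6.060, -6.102). Equal radii place L and E the same way about S: L = S + 8.6·n = (24.52, 36.47), E = S − 8.6·n = (36.64, 24.27). Then |ZE| = |E − Z| = 43.95.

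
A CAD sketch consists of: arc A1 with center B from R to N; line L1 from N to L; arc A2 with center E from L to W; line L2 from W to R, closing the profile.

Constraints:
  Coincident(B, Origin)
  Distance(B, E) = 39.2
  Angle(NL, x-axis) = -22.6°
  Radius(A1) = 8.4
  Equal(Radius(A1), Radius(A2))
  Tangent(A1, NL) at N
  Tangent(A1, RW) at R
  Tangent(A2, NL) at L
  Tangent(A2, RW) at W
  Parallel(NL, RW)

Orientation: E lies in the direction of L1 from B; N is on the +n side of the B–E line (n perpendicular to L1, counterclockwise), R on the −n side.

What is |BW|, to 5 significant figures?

40.090

Tangency of A1 to both parallel lines with radius 8.4 puts N and R at B ± 8.4·n: N = (3.2281, 7.7550), R = (-3.2281, -7.7550). Equal radii place L and W the same way about E: L = E + 8.4·n = (39.418, -7.3094), W = E − 8.4·n = (32.962, -22.819). Then |BW| = |W − B| = 40.090.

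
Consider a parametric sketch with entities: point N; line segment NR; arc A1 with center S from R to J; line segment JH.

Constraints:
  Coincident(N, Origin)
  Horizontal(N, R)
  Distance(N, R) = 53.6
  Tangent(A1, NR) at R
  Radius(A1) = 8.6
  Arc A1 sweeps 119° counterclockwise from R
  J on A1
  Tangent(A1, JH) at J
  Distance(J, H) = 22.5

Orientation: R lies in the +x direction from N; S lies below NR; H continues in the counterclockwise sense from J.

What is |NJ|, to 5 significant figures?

47.815

N is at the origin; N and R share the same y with |NR| = 53.6 and R on the +x side, so R = (53.600, 0.0000). A1 meets NR tangentially, so SR is at right angles to NR, so S = R + (0, -8.6) = (53.600, -8.6000). On A1, R sits at bearing 90° from S; a 119° counterclockwise sweep puts J at bearing 209°, so J = S + 8.6·(cos 209°, sin 209°) = (46.078, -12.769). Then |NJ| = |J − N| = 47.815.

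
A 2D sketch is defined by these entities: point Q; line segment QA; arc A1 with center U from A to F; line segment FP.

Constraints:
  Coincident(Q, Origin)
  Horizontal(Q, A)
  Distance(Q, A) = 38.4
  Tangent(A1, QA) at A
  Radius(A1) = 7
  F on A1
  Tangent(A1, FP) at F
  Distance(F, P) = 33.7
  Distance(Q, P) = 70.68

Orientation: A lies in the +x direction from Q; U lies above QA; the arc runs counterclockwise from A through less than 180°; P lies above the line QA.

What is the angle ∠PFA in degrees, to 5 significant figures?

153.14°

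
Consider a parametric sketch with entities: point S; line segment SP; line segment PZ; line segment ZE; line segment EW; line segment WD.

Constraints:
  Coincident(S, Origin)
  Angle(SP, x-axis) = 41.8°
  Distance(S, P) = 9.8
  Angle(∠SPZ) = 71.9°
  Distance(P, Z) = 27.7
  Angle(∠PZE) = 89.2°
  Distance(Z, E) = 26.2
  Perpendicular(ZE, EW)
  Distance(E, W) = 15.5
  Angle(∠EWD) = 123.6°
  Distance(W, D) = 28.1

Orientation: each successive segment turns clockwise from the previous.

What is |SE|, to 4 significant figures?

29.58

∠SPZ = 71.9° gives PZ at -66.30° from the x-axis; with |PZ| = 27.7, Z = (18.44, -18.83). ∠PZE = 89.2° gives ZE at -157.1° from the x-axis; with |ZE| = 26.2, E = (-5.695, -29.03). Then |SE| = |E − S| = 29.58.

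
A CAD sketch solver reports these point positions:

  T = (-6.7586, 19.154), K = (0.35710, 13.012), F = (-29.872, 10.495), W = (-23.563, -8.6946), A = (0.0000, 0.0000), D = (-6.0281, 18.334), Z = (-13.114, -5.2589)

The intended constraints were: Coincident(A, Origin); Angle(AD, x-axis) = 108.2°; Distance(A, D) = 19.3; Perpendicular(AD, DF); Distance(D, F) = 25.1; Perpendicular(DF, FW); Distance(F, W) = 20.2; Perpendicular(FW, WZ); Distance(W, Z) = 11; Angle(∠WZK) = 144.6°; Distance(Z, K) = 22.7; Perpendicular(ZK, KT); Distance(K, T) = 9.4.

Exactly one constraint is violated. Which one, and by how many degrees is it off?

Perpendicular(ZK, KT) — off by 4.40°.

A = (0.00, 0.00) ✓; AD at 108.2° ✓; |AD| = 19.30 ✓; ∠(AD, DF) = 90.00° ✓; |DF| = 25.10 ✓; ∠(DF, FW) = 90.00° ✓; |FW| = 20.20 ✓; ∠(FW, WZ) = 90.00° ✓; |WZ| = 11.00 ✓; ∠WZK = 144.6° ✓; |ZK| = 22.70 ✓; ∠(ZK, KT) = 85.60° ✗; |KT| = 9.400 ✓.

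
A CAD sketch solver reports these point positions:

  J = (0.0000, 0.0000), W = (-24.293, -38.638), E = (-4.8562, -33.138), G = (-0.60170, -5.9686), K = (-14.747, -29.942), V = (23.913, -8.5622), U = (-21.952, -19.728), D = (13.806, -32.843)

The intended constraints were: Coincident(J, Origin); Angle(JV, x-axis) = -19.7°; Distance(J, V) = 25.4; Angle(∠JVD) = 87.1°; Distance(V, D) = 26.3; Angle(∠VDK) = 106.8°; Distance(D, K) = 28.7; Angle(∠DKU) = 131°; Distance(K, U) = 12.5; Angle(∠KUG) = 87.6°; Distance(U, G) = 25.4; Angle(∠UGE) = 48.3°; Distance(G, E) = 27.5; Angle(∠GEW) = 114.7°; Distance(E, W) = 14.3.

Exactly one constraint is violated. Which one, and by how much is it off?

Distance(E, W) = 14.3 — off by 5.90.

J = (0.00, 0.00) ✓; JV at -19.70° ✓; |JV| = 25.40 ✓; ∠JVD = 87.10° ✓; |VD| = 26.30 ✓; ∠VDK = 106.8° ✓; |DK| = 28.70 ✓; ∠DKU = 131.0° ✓; |KU| = 12.50 ✓; ∠KUG = 87.60° ✓; |UG| = 25.40 ✓; ∠UGE = 48.30° ✓; |GE| = 27.50 ✓; ∠GEW = 114.7° ✓; |EW| = 20.20 ✗.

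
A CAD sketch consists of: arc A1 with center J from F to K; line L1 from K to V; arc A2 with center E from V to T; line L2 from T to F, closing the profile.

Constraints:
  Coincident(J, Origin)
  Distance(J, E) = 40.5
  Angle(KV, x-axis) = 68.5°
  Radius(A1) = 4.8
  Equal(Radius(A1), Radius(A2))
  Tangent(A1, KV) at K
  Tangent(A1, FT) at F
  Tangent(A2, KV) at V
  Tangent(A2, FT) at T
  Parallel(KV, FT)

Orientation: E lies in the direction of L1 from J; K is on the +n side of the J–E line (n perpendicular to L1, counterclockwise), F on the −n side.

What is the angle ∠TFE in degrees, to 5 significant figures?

6.7591°

The slot axis is L1's direction at 68.5°, so u = (cos 68.5°, sin 68.5°) = (0.36650, 0.93042) and n = (−sin 68.5°, cos 68.5°) = (-0.93042, 0.36650). J is at the origin and E lies 40.5 along u from J, so E = 40.5·u = (14.843, 37.682). Tangency of A1 to both parallel lines with radius 4.8 puts K and F at J ± 4.8·n: K = (-4.4660, 1.7592), F = (4.4660, -1.7592). Equal radii place V and T the same way about E: V = E + 4.8·n = (10.377, 39.441), T = E − 4.8·n = (19.309, 35.923). Then cos ∠TFE = FT·FE / (|FT||FE|), giving 6.7591°.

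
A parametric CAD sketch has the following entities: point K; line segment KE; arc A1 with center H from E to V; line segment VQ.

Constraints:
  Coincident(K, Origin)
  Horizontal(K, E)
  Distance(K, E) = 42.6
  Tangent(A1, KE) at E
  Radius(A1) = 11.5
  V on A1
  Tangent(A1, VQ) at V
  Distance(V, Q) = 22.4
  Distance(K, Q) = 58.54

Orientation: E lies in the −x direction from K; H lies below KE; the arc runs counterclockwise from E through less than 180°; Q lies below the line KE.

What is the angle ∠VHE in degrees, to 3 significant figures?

110°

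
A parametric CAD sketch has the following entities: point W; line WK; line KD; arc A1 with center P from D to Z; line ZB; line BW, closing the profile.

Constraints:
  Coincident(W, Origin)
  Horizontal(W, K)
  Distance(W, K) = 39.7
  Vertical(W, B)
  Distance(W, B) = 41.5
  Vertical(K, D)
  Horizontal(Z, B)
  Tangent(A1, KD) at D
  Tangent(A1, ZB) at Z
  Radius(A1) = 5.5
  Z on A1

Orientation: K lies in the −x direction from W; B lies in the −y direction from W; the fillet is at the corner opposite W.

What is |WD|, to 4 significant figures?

53.59

W is at the origin; W and K share the same y with |WK| = 39.7 and K on the −x side, so K = (-39.70, 0.000). WB is vertical with |WB| = 41.5 and B on the −y side, so B = (0.000, -41.50). The virtual corner opposite W is at (-39.70, -41.50). Tangency of A1 to KD means the radius PD is perpendicular to KD and A1 meets ZB tangentially, so PZ is at right angles to ZB, with radius 5.5, so the center P sits 5.5 in from both sides at P = (-34.20, -36.00). That places the tangent points at D = (-39.70, -36.00) on KD and Z = (-34.20, -41.50) on ZB. Then |WD| = |D − W| = 53.59.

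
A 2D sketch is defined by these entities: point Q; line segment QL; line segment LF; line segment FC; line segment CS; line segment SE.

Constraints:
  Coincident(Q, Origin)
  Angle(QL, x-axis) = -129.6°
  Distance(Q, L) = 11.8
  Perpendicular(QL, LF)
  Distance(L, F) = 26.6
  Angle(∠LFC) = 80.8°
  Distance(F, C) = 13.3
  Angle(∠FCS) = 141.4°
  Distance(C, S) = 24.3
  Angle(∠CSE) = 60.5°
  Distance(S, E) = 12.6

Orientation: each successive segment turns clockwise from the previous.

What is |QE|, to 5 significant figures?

6.5141

Q is at the origin; QL runs at -129.6° with length 11.8, so L = (-7.5216, -9.0921). QL ⟂ LF, so LF runs at 140.40°; with |LF| = 26.6, F = (-28.017, 7.8634). ∠LFC = 80.8° gives FC at 41.200° from the x-axis; with |FC| = 13.3, C = (-18.010, 16.624). ∠FCS = 141.4° gives CS at 2.6000° from the x-axis; with |CS| = 24.3, S = (6.2648, 17.726). ∠CSE = 60.5° gives SE at -116.90° from the x-axis; with |SE| = 12.6, E = (0.56417, 6.4897). Then |QE| = |E − Q| = 6.5141.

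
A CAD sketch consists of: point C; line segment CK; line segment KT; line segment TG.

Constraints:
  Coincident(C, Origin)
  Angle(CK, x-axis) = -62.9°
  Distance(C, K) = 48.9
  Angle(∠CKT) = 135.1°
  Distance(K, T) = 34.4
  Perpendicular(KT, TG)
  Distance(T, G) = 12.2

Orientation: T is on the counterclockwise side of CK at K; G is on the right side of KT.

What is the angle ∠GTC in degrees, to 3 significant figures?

117°

C is at the origin; CK runs at -62.9° with length 48.9, so K = 48.9·(cos -62.9°, sin -62.9°) = (22.3, -43.5). ∠CKT = 135.1°, so KT runs at -62.9° + (180° − 135.1°) = -18.0° from the x-axis; with |KT| = 34.4, T = K + 34.4·(cos -18.0°, sin -18.0°) = (55.0, -54.2). KT is perpendicular to TG; with |TG| = 12.2 on the right of KT, G = T + 12.2·(-0.309, -0.951) = (51.2, -65.8). Then cos ∠GTC = TG·TC / (|TG||TC|), giving 117°.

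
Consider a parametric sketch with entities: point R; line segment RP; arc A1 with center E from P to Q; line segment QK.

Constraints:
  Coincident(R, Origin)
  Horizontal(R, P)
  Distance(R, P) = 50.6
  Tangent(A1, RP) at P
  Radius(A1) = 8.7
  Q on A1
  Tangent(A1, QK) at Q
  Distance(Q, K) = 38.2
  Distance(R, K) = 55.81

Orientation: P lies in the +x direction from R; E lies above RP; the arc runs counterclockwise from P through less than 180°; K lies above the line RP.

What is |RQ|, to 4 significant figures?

59.16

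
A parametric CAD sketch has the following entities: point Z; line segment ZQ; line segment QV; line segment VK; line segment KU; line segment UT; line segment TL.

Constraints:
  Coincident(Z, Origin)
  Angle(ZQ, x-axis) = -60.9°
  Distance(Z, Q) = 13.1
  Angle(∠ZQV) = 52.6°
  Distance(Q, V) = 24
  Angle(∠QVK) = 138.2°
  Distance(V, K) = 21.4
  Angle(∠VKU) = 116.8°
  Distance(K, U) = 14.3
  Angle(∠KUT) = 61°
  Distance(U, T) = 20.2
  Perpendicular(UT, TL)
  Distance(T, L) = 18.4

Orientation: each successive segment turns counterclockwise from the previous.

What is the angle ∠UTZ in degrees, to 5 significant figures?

150.80°

Z is at the origin; ZQ runs at -60.9° with length 13.1, so Q = (6.3710, -11.446). ∠ZQV = 52.6° gives QV at 66.500° from the x-axis; with |QV| = 24.0, V = (15.941, 10.563). ∠QVK = 138.2° gives VK at 108.30° from the x-axis; with |VK| = 21.4, K = (9.2215, 30.881). ∠VKU = 116.8° gives KU at 171.50° from the x-axis; with |KU| = 14.3, U = (-4.9214, 32.994). ∠KUT = 61.0° gives UT at -69.500° from the x-axis; with |UT| = 20.2, T = (2.1528, 14.074). Then cos ∠UTZ = TU·TZ / (|TU||TZ|), giving 150.80°.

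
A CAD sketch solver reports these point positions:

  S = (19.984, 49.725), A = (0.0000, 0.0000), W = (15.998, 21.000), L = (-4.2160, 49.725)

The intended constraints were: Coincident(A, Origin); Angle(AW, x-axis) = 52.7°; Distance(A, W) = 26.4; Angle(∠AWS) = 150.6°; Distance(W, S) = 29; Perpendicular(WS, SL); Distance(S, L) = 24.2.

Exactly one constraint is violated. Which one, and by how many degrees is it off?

Perpendicular(WS, SL) — off by 7.90°.

A = (0.00, 0.00) ✓; AW at 52.70° ✓; |AW| = 26.40 ✓; ∠AWS = 150.6° ✓; |WS| = 29.00 ✓; ∠(WS, SL) = 97.90° ✗; |SL| = 24.20 ✓.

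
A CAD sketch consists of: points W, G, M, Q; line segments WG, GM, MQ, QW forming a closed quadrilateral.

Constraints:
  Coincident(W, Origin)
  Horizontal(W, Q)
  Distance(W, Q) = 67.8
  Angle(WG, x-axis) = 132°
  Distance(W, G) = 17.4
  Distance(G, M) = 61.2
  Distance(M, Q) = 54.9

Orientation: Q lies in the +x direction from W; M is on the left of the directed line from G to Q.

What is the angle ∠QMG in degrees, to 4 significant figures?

87.60°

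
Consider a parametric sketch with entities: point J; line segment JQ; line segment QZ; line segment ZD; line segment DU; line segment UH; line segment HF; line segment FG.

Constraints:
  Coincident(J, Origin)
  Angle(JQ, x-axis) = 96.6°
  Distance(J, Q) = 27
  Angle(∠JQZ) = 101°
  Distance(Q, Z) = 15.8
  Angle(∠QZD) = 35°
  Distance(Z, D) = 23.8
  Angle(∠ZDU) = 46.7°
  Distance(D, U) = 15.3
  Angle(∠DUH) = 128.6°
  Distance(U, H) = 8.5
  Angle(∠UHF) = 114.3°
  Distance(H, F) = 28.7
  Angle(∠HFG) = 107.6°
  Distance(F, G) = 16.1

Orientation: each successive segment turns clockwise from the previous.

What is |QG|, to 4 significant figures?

35.73

J is at the origin; JQ runs at 96.6° with length 27.0, so Q = (-3.103, 26.82). ∠JQZ = 101.0° gives QZ at 17.60° from the x-axis; with |QZ| = 15.8, Z = (11.96, 31.60). ∠QZD = 35.0° gives ZD at -127.4° from the x-axis; with |ZD| = 23.8, D = (-2.498, 12.69). ∠ZDU = 46.7° gives DU at 99.30° from the x-axis; with |DU| = 15.3, U = (-4.971, 27.79). ∠DUH = 128.6° gives UH at 47.90° from the x-axis; with |UH| = 8.5, H = (0.7277, 34.10). ∠UHF = 114.3° gives HF at -17.80° from the x-axis; with |HF| = 28.7, F = (28.05, 25.32). ∠HFG = 107.6° gives FG at -90.20° from the x-axis; with |FG| = 16.1, G = (28.00, 9.224). Then |QG| = |G − Q| = 35.73.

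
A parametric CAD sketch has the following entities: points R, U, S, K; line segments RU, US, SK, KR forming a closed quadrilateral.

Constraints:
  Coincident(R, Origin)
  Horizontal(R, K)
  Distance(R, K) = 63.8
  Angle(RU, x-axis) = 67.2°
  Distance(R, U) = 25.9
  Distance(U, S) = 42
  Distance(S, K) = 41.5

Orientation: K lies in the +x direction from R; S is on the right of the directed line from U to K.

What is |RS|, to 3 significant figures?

29.5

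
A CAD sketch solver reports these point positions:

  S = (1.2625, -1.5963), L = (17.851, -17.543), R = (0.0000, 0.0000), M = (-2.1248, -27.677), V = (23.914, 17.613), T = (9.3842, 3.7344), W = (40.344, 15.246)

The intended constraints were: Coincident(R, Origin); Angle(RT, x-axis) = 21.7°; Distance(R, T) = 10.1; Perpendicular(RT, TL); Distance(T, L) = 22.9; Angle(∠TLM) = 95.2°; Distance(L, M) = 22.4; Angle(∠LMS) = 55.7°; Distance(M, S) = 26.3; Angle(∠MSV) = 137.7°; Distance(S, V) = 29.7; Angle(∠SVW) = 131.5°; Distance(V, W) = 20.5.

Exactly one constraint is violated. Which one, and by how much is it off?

Distance(V, W) = 20.5 — off by 3.90.

R = (0.00, 0.00) ✓; RT at 21.70° ✓; |RT| = 10.10 ✓; ∠(RT, TL) = 90.00° ✓; |TL| = 22.90 ✓; ∠TLM = 95.20° ✓; |LM| = 22.40 ✓; ∠LMS = 55.70° ✓; |MS| = 26.30 ✓; ∠MSV = 137.7° ✓; |SV| = 29.70 ✓; ∠SVW = 131.5° ✓; |VW| = 16.60 ✗.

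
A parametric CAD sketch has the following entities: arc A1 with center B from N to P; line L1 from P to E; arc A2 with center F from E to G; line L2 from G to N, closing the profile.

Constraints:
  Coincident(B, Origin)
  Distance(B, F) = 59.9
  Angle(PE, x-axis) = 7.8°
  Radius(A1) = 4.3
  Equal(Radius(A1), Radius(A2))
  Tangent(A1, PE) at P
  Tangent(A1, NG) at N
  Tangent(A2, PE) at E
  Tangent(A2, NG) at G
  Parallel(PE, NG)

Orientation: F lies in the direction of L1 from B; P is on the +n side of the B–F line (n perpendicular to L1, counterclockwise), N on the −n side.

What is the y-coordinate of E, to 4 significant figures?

12.39

Tangency of A1 to both parallel lines with radius 4.3 puts P and N at B ± 4.3·n: P = (-0.5836, 4.260), N = (0.5836, -4.260). Equal radii place E and G the same way about F: E = F + 4.3·n = (58.76, 12.39), G = F − 4.3·n = (59.93, 3.869). So E.y = 12.39.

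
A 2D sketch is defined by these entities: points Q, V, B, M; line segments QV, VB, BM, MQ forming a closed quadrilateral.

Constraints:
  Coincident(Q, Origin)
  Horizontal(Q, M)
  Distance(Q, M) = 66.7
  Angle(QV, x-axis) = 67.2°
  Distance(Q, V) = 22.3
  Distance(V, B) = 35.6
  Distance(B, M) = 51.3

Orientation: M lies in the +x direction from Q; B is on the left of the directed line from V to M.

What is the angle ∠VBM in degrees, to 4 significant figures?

88.34°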